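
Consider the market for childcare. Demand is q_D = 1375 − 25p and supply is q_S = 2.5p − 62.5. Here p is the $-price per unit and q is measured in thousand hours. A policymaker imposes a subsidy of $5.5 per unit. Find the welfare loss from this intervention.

$34.375 thousand

In inverse form: demand p = 55 − 0.04q, supply p = 25 + 0.4q.
Competitive equilibrium: 55 − 0.04q = 25 + 0.4q → q* = 68.1818, p* = 52.2727.
The subsidy lowers effective supply by 5.5: p = 19.5 + 0.4q.
New quantity: 55 − 0.04q = 19.5 + 0.4q → q' = 80.6818.
Overproduction Δq = 80.6818 − 68.1818 = 12.5; wedge = subsidy = 5.5.
DWL = ½ × 12.5 × 5.5 = $34.375 thousand.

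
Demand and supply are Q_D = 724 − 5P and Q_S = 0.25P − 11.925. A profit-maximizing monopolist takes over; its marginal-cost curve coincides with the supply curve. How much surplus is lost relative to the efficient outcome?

2.32

In inverse form: demand P = 144.8 − 0.2Q, supply P = 47.7 + 4Q.
Competitive equilibrium: 144.8 − 0.2Q = 47.7 + 4Q → Q* = 23.119, P* = 140.1762.
Marginal revenue: MR = 144.8 − 0.4Q. Set MR = MC: 144.8 − 0.4Q = 47.7 + 4Q → Q_m = 22.0682.
Price P_m = 144.8 − 0.2·22.0682 = 140.3864; MC(Q_m) = 47.7 + 4·22.0682 = 135.9728.
Competitive Q* = 23.119, so ΔQ = 1.0508; wedge = 140.3864 − 135.9728 = 4.4136.
DWL = ½ × 1.0508 × 4.4136 = 2.32.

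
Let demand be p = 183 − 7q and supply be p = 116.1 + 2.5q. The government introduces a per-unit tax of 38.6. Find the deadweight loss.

Competitive equilibrium: 183 − 7q = 116.1 + 2.5q → q* = 7.0421, p* = 133.7053.
With the tax, the buyer price exceeds the seller price by 38.6: (183 − 7q) − (116.1 + 2.5q) = 38.6 → q' = 2.9789.
Δq = 7.0421 − 2.9789 = 4.0632; the wedge equals the tax, 38.6.
Welfare loss = ½ × 4.0632 × 38.6 = 78.42.

78.42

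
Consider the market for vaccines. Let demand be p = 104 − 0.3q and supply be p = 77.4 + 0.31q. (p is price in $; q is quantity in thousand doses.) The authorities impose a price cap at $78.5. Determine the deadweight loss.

$489.42 thousand

Competitive equilibrium: 104 − 0.3q = 77.4 + 0.31q → q* = 43.6066, p* = 90.918.
At the ceiling p = 78.5, quantity supplied = (78.5 − 77.4)/0.31 = 3.5484.
Willingness to pay at q' = 3.5484: 104 − 0.3·3.5484 = 102.9355.
Δq = 43.6066 − 3.5484 = 40.0582; wedge = 102.9355 − 78.5 = 24.4355.
Welfare loss = ½ × 40.0582 × 24.4355 = $489.42 thousand.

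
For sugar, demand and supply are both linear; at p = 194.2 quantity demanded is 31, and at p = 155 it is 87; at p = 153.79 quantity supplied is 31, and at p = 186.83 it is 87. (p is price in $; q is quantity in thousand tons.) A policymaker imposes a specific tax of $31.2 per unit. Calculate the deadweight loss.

Demand slope = (155 − 194.2)/(87 − 31) = −0.7, so p = 215.9 − 0.7q.
Supply slope = (186.83 − 153.79)/(87 − 31) = 0.59, so p = 135.5 + 0.59q.
Competitive equilibrium: 215.9 − 0.7q = 135.5 + 0.59q → q* = 62.3256, p* = 172.2721.
With the tax, the buyer price exceeds the seller price by 31.2: (215.9 − 0.7q) − (135.5 + 0.59q) = 31.2 → q' = 38.1395.
Δq = 62.3256 − 38.1395 = 24.1861; the wedge equals the tax, 31.2.
The triangle = ½ × 24.1861 × 31.2 = $377.30 thousand.

$377.30 thousand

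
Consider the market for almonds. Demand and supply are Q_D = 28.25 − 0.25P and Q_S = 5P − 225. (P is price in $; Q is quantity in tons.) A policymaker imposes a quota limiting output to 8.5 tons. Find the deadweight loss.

$124.20

In inverse form: demand P = 113 − 4Q, supply P = 45 + 0.2Q.
Competitive equilibrium: 113 − 4Q = 45 + 0.2Q → Q* = 16.1905, P* = 48.2381.
At Q = 8.5: demand price = 113 − 4·8.5 = 79; supply price = 45 + 0.2·8.5 = 46.7.
ΔQ = 16.1905 − 8.5 = 7.6905; wedge = 79 − 46.7 = 32.3.
Welfare loss = ½ × 7.6905 × 32.3 = $124.20.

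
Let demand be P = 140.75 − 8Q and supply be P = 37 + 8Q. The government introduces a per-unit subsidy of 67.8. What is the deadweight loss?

143.65

Competitive equilibrium: 140.75 − 8Q = 37 + 8Q → Q* = 6.4844, P* = 88.875.
The subsidy lowers effective supply by 67.8: P = 8Q − 30.8.
New quantity: 140.75 − 8Q = 8Q − 30.8 → Q' = 10.7219.
Overproduction ΔQ = 10.7219 − 6.4844 = 4.2375; wedge = subsidy = 67.8.
The triangle = ½ × 4.2375 × 67.8 = 143.65.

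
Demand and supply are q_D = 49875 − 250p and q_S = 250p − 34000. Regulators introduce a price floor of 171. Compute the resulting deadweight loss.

In inverse form: demand p = 199.5 − 0.004q, supply p = 136 + 0.004q.
Competitive equilibrium: 199.5 − 0.004q = 136 + 0.004q → q* = 7937.5, p* = 167.75.
At the floor p = 171, quantity demanded = (199.5 − 171)/0.004 = 7125.
Sellers' marginal cost at q' = 7125: 136 + 0.004·7125 = 164.5.
Δq = 7937.5 − 7125 = 812.5; wedge = 171 − 164.5 = 6.5.
The triangle = ½ × 812.5 × 6.5 = 2640.625.

2640.625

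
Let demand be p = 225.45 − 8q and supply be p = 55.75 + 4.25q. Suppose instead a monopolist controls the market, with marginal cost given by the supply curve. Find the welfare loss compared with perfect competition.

183.45

Competitive equilibrium: 225.45 − 8q = 55.75 + 4.25q → q* = 13.85306, p* = 114.62551.
Marginal revenue: MR = 225.45 − 16q. Set MR = MC: 225.45 − 16q = 55.75 + 4.25q → q_m = 8.38025.
Price p_m = 225.45 − 8·8.38025 = 158.408; MC(q_m) = 55.75 + 4.25·8.38025 = 91.36606.
Competitive q* = 13.85306, so Δq = 5.47281; wedge = 158.408 − 91.36606 = 67.04194.
Welfare loss = ½ × 5.47281 × 67.04194 = 183.45.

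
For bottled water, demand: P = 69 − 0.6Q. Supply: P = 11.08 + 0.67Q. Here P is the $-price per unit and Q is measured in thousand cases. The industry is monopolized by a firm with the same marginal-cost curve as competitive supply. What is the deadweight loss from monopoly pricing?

Competitive equilibrium: 69 − 0.6Q = 11.08 + 0.67Q → Q* = 45.6063, P* = 41.6362.
Marginal revenue: MR = 69 − 1.2Q. Set MR = MC: 69 − 1.2Q = 11.08 + 0.67Q → Q_m = 30.9733.
Price P_m = 69 − 0.6·30.9733 = 50.416; MC(Q_m) = 11.08 + 0.67·30.9733 = 31.8321.
Competitive Q* = 45.6063, so ΔQ = 14.633; wedge = 50.416 − 31.8321 = 18.5839.
Deadweight loss = ½ × 14.633 × 18.5839 = $135.97 thousand.

$135.97 thousand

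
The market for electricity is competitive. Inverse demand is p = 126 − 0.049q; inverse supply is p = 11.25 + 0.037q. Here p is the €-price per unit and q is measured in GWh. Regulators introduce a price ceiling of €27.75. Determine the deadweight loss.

€33934.61

Competitive equilibrium: 126 − 0.049q = 11.25 + 0.037q → q* = 1334.30233, p* = 60.61919.
At the ceiling p = 27.75, quantity supplied = (27.75 − 11.25)/0.037 = 445.94595.
Willingness to pay at q' = 445.94595: 126 − 0.049·445.94595 = 104.14865.
Δq = 1334.30233 − 445.94595 = 888.35638; wedge = 104.14865 − 27.75 = 76.39865.
Deadweight loss = ½ × 888.35638 × 76.39865 = €33934.61.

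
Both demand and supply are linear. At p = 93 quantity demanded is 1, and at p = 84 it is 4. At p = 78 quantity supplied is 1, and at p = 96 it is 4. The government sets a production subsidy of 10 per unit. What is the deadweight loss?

5.56

Demand slope = (84 − 93)/(4 − 1) = −3, so p = 96 − 3q.
Supply slope = (96 − 78)/(4 − 1) = 6, so p = 72 + 6q.
Competitive equilibrium: 96 − 3q = 72 + 6q → q* = 2.6667, p* = 88.
The subsidy lowers effective supply by 10: p = 62 + 6q.
New quantity: 96 − 3q = 62 + 6q → q' = 3.7778.
Overproduction Δq = 3.7778 − 2.6667 = 1.1111; wedge = subsidy = 10.
DWL = ½ × 1.1111 × 10 = 5.56.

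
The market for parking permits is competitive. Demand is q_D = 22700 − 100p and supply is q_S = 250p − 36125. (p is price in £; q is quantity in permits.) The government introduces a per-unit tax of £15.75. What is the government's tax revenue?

In inverse form: demand p = 227 − 0.01q, supply p = 144.5 + 0.004q.
Competitive equilibrium: 227 − 0.01q = 144.5 + 0.004q → q* = 5892.8571, p* = 168.0714.
With the tax, the buyer price exceeds the seller price by 15.75: (227 − 0.01q) − (144.5 + 0.004q) = 15.75 → q' = 4767.8571.
Tax revenue = 15.75 × 4767.8571 = £75093.75.

£75093.75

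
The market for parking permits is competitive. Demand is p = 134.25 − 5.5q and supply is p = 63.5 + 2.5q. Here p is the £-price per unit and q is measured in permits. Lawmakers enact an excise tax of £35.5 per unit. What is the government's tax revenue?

Competitive equilibrium: 134.25 − 5.5q = 63.5 + 2.5q → q* = 8.8438, p* = 85.6094.
With the tax, the buyer price exceeds the seller price by 35.5: (134.25 − 5.5q) − (63.5 + 2.5q) = 35.5 → q' = 4.4063.
Tax revenue = 35.5 × 4.4063 = £156.42.

£156.42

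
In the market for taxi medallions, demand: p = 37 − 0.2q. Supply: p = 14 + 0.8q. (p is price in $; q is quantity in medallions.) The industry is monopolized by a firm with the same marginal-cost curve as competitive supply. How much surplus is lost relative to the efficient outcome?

$7.35

Competitive equilibrium: 37 − 0.2q = 14 + 0.8q → q* = 23, p* = 32.4.
Marginal revenue: MR = 37 − 0.4q. Set MR = MC: 37 − 0.4q = 14 + 0.8q → q_m = 19.1667.
Price p_m = 37 − 0.2·19.1667 = 33.1667; MC(q_m) = 14 + 0.8·19.1667 = 29.3334.
Competitive q* = 23, so Δq = 3.8333; wedge = 33.1667 − 29.3334 = 3.8333.
Deadweight loss = ½ × 3.8333 × 3.8333 = $7.35.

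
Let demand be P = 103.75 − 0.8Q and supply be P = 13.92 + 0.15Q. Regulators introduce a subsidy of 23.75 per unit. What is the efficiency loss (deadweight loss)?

Competitive equilibrium: 103.75 − 0.8Q = 13.92 + 0.15Q → Q* = 94.5579, P* = 28.1037.
The subsidy lowers effective supply by 23.75: P = 0.15Q − 9.83.
New quantity: 103.75 − 0.8Q = 0.15Q − 9.83 → Q' = 119.5579.
Overproduction ΔQ = 119.5579 − 94.5579 = 25; wedge = subsidy = 23.75.
Deadweight loss = ½ × 25 × 23.75 = 296.875.

296.875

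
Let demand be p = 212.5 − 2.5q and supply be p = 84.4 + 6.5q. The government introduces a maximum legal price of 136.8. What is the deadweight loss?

171.41

Competitive equilibrium: 212.5 − 2.5q = 84.4 + 6.5q → q* = 14.2333, p* = 176.9167.
At the ceiling p = 136.8, quantity supplied = (136.8 − 84.4)/6.5 = 8.0615.
Willingness to pay at q' = 8.0615: 212.5 − 2.5·8.0615 = 192.3463.
Δq = 14.2333 − 8.0615 = 6.1718; wedge = 192.3463 − 136.8 = 55.5463.
DWL = ½ × 6.1718 × 55.5463 = 171.41.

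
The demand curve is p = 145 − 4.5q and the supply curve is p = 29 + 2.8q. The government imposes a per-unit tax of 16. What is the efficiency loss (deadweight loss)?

Competitive equilibrium: 145 − 4.5q = 29 + 2.8q → q* = 15.8904, p* = 73.4932.
With the tax, the buyer price exceeds the seller price by 16: (145 − 4.5q) − (29 + 2.8q) = 16 → q' = 13.6986.
Δq = 15.8904 − 13.6986 = 2.1918; the wedge equals the tax, 16.
DWL = ½ × 2.1918 × 16 = 17.53.

17.53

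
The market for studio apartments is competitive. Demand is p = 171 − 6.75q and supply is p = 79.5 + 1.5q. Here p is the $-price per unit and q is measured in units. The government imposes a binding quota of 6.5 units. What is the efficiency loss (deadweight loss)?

$86.94

Competitive equilibrium: 171 − 6.75q = 79.5 + 1.5q → q* = 11.0909, p* = 96.1364.
At q = 6.5: demand price = 171 − 6.75·6.5 = 127.125; supply price = 79.5 + 1.5·6.5 = 89.25.
Δq = 11.0909 − 6.5 = 4.5909; wedge = 127.125 − 89.25 = 37.875.
DWL = ½ × 4.5909 × 37.875 = $86.94.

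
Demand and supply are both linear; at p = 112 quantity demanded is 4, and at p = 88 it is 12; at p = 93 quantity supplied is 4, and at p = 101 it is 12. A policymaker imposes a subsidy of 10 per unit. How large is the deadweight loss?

Demand slope = (88 − 112)/(12 − 4) = −3, so p = 124 − 3q.
Supply slope = (101 − 93)/(12 − 4) = 1, so p = 89 + q.
Competitive equilibrium: 124 − 3q = 89 + q → q* = 8.75, p* = 97.75.
The subsidy lowers effective supply by 10: p = 79 + q.
New quantity: 124 − 3q = 79 + q → q' = 11.25.
Overproduction Δq = 11.25 − 8.75 = 2.5; wedge = subsidy = 10.
Welfare loss = ½ × 2.5 × 10 = 12.50.

12.50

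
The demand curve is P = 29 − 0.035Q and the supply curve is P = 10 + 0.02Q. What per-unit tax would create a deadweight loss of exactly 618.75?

Competitive equilibrium: 29 − 0.035Q = 10 + 0.02Q → Q* = 345.4545, P* = 16.9091.
A tax t gives ΔQ = t/0.055 and wedge t, so DWL = t²/0.11.
t²/0.11 = 618.75 → t² = 68.0625 → t = 8.25.

8.25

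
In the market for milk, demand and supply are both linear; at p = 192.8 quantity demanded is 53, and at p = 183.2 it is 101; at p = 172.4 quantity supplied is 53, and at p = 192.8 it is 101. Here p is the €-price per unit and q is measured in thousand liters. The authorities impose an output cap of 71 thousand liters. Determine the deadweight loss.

€66.978 thousand

Demand slope = (183.2 − 192.8)/(101 − 53) = −0.2, so p = 203.4 − 0.2q.
Supply slope = (192.8 − 172.4)/(101 − 53) = 0.425, so p = 149.875 + 0.425q.
Competitive equilibrium: 203.4 − 0.2q = 149.875 + 0.425q → q* = 85.64, p* = 186.272.
At q = 71: demand price = 203.4 − 0.2·71 = 189.2; supply price = 149.875 + 0.425·71 = 180.05.
Δq = 85.64 − 71 = 14.64; wedge = 189.2 − 180.05 = 9.15.
Welfare loss = ½ × 14.64 × 9.15 = €66.978 thousand.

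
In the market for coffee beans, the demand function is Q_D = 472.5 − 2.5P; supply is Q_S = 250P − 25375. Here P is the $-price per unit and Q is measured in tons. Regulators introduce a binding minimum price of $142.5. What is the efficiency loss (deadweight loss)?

$2033.52

In inverse form: demand P = 189 − 0.4Q, supply P = 101.5 + 0.004Q.
Competitive equilibrium: 189 − 0.4Q = 101.5 + 0.004Q → Q* = 216.5842, P* = 102.3663.
At the floor P = 142.5, quantity demanded = (189 − 142.5)/0.4 = 116.25.
Sellers' marginal cost at Q' = 116.25: 101.5 + 0.004·116.25 = 101.965.
ΔQ = 216.5842 − 116.25 = 100.3342; wedge = 142.5 − 101.965 = 40.535.
DWL = ½ × 100.3342 × 40.535 = $2033.52.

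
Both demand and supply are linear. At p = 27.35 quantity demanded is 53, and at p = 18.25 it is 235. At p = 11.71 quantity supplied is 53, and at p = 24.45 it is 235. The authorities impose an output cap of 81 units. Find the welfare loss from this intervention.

Demand slope = (18.25 − 27.35)/(235 − 53) = −0.05, so p = 30 − 0.05q.
Supply slope = (24.45 − 11.71)/(235 − 53) = 0.07, so p = 8 + 0.07q.
Competitive equilibrium: 30 − 0.05q = 8 + 0.07q → q* = 183.3333, p* = 20.8333.
At q = 81: demand price = 30 − 0.05·81 = 25.95; supply price = 8 + 0.07·81 = 13.67.
Δq = 183.3333 − 81 = 102.3333; wedge = 25.95 − 13.67 = 12.28.
The triangle = ½ × 102.3333 × 12.28 = 628.33.

628.33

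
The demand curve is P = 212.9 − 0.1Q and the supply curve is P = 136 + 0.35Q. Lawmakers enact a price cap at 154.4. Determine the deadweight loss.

3149.78

Competitive equilibrium: 212.9 − 0.1Q = 136 + 0.35Q → Q* = 170.8889, P* = 195.8111.
At the ceiling P = 154.4, quantity supplied = (154.4 − 136)/0.35 = 52.5714.
Willingness to pay at Q' = 52.5714: 212.9 − 0.1·52.5714 = 207.6429.
ΔQ = 170.8889 − 52.5714 = 118.3175; wedge = 207.6429 − 154.4 = 53.2429.
Deadweight loss = ½ × 118.3175 × 53.2429 = 3149.78.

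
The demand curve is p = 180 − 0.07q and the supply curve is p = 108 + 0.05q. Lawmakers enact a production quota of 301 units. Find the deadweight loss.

5364.06

Competitive equilibrium: 180 − 0.07q = 108 + 0.05q → q* = 600, p* = 138.
At q = 301: demand price = 180 − 0.07·301 = 158.93; supply price = 108 + 0.05·301 = 123.05.
Δq = 600 − 301 = 299; wedge = 158.93 − 123.05 = 35.88.
Deadweight loss = ½ × 299 × 35.88 = 5364.06.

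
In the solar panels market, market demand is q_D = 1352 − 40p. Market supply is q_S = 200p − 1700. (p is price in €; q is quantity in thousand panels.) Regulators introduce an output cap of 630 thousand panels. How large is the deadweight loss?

In inverse form: demand p = 33.8 − 0.025q, supply p = 8.5 + 0.005q.
Competitive equilibrium: 33.8 − 0.025q = 8.5 + 0.005q → q* = 843.3333, p* = 12.7167.
At q = 630: demand price = 33.8 − 0.025·630 = 18.05; supply price = 8.5 + 0.005·630 = 11.65.
Δq = 843.3333 − 630 = 213.3333; wedge = 18.05 − 11.65 = 6.4.
DWL = ½ × 213.3333 × 6.4 = €682.67 thousand.

€682.67 thousand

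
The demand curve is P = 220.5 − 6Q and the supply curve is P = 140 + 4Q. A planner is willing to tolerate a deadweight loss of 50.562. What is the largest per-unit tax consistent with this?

31.8

Competitive equilibrium: 220.5 − 6Q = 140 + 4Q → Q* = 8.05, P* = 172.2.
A tax t gives ΔQ = t/10 and wedge t, so DWL = t²/20.
t²/20 = 50.562 → t² = 1011.24 → t = 31.8.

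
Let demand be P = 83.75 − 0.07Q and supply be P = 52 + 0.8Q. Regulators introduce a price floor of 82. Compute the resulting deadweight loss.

Competitive equilibrium: 83.75 − 0.07Q = 52 + 0.8Q → Q* = 36.4943, P* = 81.1954.
At the floor P = 82, quantity demanded = (83.75 − 82)/0.07 = 25.
Sellers' marginal cost at Q' = 25: 52 + 0.8·25 = 72.
ΔQ = 36.4943 − 25 = 11.4943; wedge = 82 − 72 = 10.
DWL = ½ × 11.4943 × 10 = 57.47.

57.47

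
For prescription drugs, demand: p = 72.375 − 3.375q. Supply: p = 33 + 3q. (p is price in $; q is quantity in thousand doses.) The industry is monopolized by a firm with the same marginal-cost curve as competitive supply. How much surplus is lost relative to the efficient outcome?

Competitive equilibrium: 72.375 − 3.375q = 33 + 3q → q* = 6.1765, p* = 51.5294.
Marginal revenue: MR = 72.375 − 6.75q. Set MR = MC: 72.375 − 6.75q = 33 + 3q → q_m = 4.0385.
Price p_m = 72.375 − 3.375·4.0385 = 58.7451; MC(q_m) = 33 + 3·4.0385 = 45.1155.
Competitive q* = 6.1765, so Δq = 2.138; wedge = 58.7451 − 45.1155 = 13.6296.
Welfare loss = ½ × 2.138 × 13.6296 = $14.57 thousand.

$14.57 thousand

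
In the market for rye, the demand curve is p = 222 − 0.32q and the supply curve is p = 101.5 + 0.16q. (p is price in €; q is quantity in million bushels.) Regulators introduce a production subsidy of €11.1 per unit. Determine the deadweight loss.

€128.34 million

Competitive equilibrium: 222 − 0.32q = 101.5 + 0.16q → q* = 251.0417, p* = 141.6667.
The subsidy lowers effective supply by 11.1: p = 90.4 + 0.16q.
New quantity: 222 − 0.32q = 90.4 + 0.16q → q' = 274.1667.
Overproduction Δq = 274.1667 − 251.0417 = 23.125; wedge = subsidy = 11.1.
Welfare loss = ½ × 23.125 × 11.1 = €128.34 million.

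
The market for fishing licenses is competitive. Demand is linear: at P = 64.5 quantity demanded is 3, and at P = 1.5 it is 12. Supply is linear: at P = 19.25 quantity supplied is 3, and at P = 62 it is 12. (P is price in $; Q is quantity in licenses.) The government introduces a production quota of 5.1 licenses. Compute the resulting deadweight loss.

Demand slope = (1.5 − 64.5)/(12 − 3) = −7, so P = 85.5 − 7Q.
Supply slope = (62 − 19.25)/(12 − 3) = 4.75, so P = 5 + 4.75Q.
Competitive equilibrium: 85.5 − 7Q = 5 + 4.75Q → Q* = 6.8511, P* = 37.5426.
At Q = 5.1: demand price = 85.5 − 7·5.1 = 49.8; supply price = 5 + 4.75·5.1 = 29.225.
ΔQ = 6.8511 − 5.1 = 1.7511; wedge = 49.8 − 29.225 = 20.575.
DWL = ½ × 1.7511 × 20.575 = $18.01.

$18.01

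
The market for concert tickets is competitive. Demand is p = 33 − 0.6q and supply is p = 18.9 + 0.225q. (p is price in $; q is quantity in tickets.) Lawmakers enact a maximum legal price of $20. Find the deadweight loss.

$61.42

Competitive equilibrium: 33 − 0.6q = 18.9 + 0.225q → q* = 17.0909, p* = 22.7455.
At the ceiling p = 20, quantity supplied = (20 − 18.9)/0.225 = 4.8889.
Willingness to pay at q' = 4.8889: 33 − 0.6·4.8889 = 30.0667.
Δq = 17.0909 − 4.8889 = 12.202; wedge = 30.0667 − 20 = 10.0667.
DWL = ½ × 12.202 × 10.0667 = $61.42.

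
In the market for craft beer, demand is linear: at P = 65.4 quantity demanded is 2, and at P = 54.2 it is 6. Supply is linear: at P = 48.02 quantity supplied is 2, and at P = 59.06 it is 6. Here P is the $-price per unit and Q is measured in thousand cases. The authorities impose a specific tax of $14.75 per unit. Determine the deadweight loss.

$19.56 thousand

Demand slope = (54.2 − 65.4)/(6 − 2) = −2.8, so P = 71 − 2.8Q.
Supply slope = (59.06 − 48.02)/(6 − 2) = 2.76, so P = 42.5 + 2.76Q.
Competitive equilibrium: 71 − 2.8Q = 42.5 + 2.76Q → Q* = 5.1259, P* = 56.64748.
With the tax, the buyer price exceeds the seller price by 14.75: (71 − 2.8Q) − (42.5 + 2.76Q) = 14.75 → Q' = 2.47302.
ΔQ = 5.1259 − 2.47302 = 2.65288; the wedge equals the tax, 14.75.
The triangle = ½ × 2.65288 × 14.75 = $19.56 thousand.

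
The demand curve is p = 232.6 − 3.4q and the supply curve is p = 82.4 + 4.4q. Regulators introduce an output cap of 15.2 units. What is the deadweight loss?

64.17

Competitive equilibrium: 232.6 − 3.4q = 82.4 + 4.4q → q* = 19.2564, p* = 167.1282.
At q = 15.2: demand price = 232.6 − 3.4·15.2 = 180.92; supply price = 82.4 + 4.4·15.2 = 149.28.
Δq = 19.2564 − 15.2 = 4.0564; wedge = 180.92 − 149.28 = 31.64.
DWL = ½ × 4.0564 × 31.64 = 64.17.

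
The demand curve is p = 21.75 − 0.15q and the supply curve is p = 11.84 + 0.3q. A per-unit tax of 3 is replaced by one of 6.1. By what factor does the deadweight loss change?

Competitive equilibrium: 21.75 − 0.15q = 11.84 + 0.3q → q* = 22.0222, p* = 18.4467.
For a per-unit tax t: Δq = t/0.45, so DWL = ½·t·(t/0.45) = t²/0.9.
At t = 3: DWL = 10. At t = 6.1: DWL = 41.344.
Ratio = (6.1/3)² = 4.134.

4.134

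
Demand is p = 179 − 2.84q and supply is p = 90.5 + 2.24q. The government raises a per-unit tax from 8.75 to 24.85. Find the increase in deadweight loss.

Competitive equilibrium: 179 − 2.84q = 90.5 + 2.24q → q* = 17.4213, p* = 129.5236.
For a per-unit tax t: Δq = t/5.08, so DWL = ½·t·(t/5.08) = t²/10.16.
At t = 8.75: DWL = 7.536. At t = 24.85: DWL = 60.78.
Increase = 60.78 − 7.536 = 53.24.

53.24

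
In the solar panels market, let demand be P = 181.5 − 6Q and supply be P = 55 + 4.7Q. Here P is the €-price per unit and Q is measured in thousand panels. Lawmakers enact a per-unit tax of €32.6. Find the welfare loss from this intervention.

Competitive equilibrium: 181.5 − 6Q = 55 + 4.7Q → Q* = 11.8224, P* = 110.5654.
With the tax, the buyer price exceeds the seller price by 32.6: (181.5 − 6Q) − (55 + 4.7Q) = 32.6 → Q' = 8.7757.
ΔQ = 11.8224 − 8.7757 = 3.0467; the wedge equals the tax, 32.6.
Welfare loss = ½ × 3.0467 × 32.6 = €49.66 thousand.

€49.66 thousand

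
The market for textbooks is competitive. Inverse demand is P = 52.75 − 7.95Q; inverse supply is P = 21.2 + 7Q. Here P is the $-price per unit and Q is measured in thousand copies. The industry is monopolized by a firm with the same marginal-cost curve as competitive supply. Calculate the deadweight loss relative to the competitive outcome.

Competitive equilibrium: 52.75 − 7.95Q = 21.2 + 7Q → Q* = 2.1104, P* = 35.9726.
Marginal revenue: MR = 52.75 − 15.9Q. Set MR = MC: 52.75 − 15.9Q = 21.2 + 7Q → Q_m = 1.3777.
Price P_m = 52.75 − 7.95·1.3777 = 41.7973; MC(Q_m) = 21.2 + 7·1.3777 = 30.8439.
Competitive Q* = 2.1104, so ΔQ = 0.7327; wedge = 41.7973 − 30.8439 = 10.9534.
The triangle = ½ × 0.7327 × 10.9534 = $4.01 thousand.

$4.01 thousand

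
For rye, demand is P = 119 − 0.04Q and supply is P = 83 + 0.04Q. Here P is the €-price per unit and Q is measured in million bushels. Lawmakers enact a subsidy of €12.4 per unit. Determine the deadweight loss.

€961 million

Competitive equilibrium: 119 − 0.04Q = 83 + 0.04Q → Q* = 450, P* = 101.
The subsidy lowers effective supply by 12.4: P = 70.6 + 0.04Q.
New quantity: 119 − 0.04Q = 70.6 + 0.04Q → Q' = 605.
Overproduction ΔQ = 605 − 450 = 155; wedge = subsidy = 12.4.
Deadweight loss = ½ × 155 × 12.4 = €961 million.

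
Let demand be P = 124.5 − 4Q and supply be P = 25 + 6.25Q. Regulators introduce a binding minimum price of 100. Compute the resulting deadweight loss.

65.77

Competitive equilibrium: 124.5 − 4Q = 25 + 6.25Q → Q* = 9.7073, P* = 85.6707.
At the floor P = 100, quantity demanded = (124.5 − 100)/4 = 6.125.
Sellers' marginal cost at Q' = 6.125: 25 + 6.25·6.125 = 63.2813.
ΔQ = 9.7073 − 6.125 = 3.5823; wedge = 100 − 63.2813 = 36.7187.
Welfare loss = ½ × 3.5823 × 36.7187 = 65.77.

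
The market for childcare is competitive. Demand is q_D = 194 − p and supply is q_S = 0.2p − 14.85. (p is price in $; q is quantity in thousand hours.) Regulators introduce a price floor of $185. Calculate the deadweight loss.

In inverse form: demand p = 194 − q, supply p = 74.25 + 5q.
Competitive equilibrium: 194 − q = 74.25 + 5q → q* = 19.95833, p* = 174.04167.
At the floor p = 185, quantity demanded = (194 − 185)/1 = 9.
Sellers' marginal cost at q' = 9: 74.25 + 5·9 = 119.25.
Δq = 19.95833 − 9 = 10.95833; wedge = 185 − 119.25 = 65.75.
DWL = ½ × 10.95833 × 65.75 = $360.26 thousand.

$360.26 thousand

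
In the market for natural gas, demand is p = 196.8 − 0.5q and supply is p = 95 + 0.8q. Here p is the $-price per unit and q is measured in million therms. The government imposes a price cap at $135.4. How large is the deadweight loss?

$502.62 million

Competitive equilibrium: 196.8 − 0.5q = 95 + 0.8q → q* = 78.3077, p* = 157.6462.
At the ceiling p = 135.4, quantity supplied = (135.4 − 95)/0.8 = 50.5.
Willingness to pay at q' = 50.5: 196.8 − 0.5·50.5 = 171.55.
Δq = 78.3077 − 50.5 = 27.8077; wedge = 171.55 − 135.4 = 36.15.
DWL = ½ × 27.8077 × 36.15 = $502.62 million.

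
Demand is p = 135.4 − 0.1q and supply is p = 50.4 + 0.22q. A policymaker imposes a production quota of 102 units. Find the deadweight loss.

4283.70

Competitive equilibrium: 135.4 − 0.1q = 50.4 + 0.22q → q* = 265.625, p* = 108.8375.
At q = 102: demand price = 135.4 − 0.1·102 = 125.2; supply price = 50.4 + 0.22·102 = 72.84.
Δq = 265.625 − 102 = 163.625; wedge = 125.2 − 72.84 = 52.36.
DWL = ½ × 163.625 × 52.36 = 4283.70.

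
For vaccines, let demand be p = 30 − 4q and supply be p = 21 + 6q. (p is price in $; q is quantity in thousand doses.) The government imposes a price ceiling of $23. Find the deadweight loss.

Competitive equilibrium: 30 − 4q = 21 + 6q → q* = 0.9, p* = 26.4.
At the ceiling p = 23, quantity supplied = (23 − 21)/6 = 0.3333.
Willingness to pay at q' = 0.3333: 30 − 4·0.3333 = 28.6668.
Δq = 0.9 − 0.3333 = 0.5667; wedge = 28.6668 − 23 = 5.6668.
The triangle = ½ × 0.5667 × 5.6668 = $1.61 thousand.

$1.61 thousand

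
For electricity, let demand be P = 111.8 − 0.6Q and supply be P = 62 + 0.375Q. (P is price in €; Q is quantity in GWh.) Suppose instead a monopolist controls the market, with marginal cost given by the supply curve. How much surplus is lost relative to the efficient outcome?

Competitive equilibrium: 111.8 − 0.6Q = 62 + 0.375Q → Q* = 51.0769, P* = 81.1538.
Marginal revenue: MR = 111.8 − 1.2Q. Set MR = MC: 111.8 − 1.2Q = 62 + 0.375Q → Q_m = 31.619.
Price P_m = 111.8 − 0.6·31.619 = 92.8286; MC(Q_m) = 62 + 0.375·31.619 = 73.8571.
Competitive Q* = 51.0769, so ΔQ = 19.4579; wedge = 92.8286 − 73.8571 = 18.9715.
DWL = ½ × 19.4579 × 18.9715 = €184.57.

€184.57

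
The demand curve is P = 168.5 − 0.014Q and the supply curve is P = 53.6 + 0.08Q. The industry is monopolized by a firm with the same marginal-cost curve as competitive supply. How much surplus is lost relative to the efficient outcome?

1180.02

Competitive equilibrium: 168.5 − 0.014Q = 53.6 + 0.08Q → Q* = 1222.34043, P* = 151.38723.
Marginal revenue: MR = 168.5 − 0.028Q. Set MR = MC: 168.5 − 0.028Q = 53.6 + 0.08Q → Q_m = 1063.88889.
Price P_m = 168.5 − 0.014·1063.88889 = 153.60556; MC(Q_m) = 53.6 + 0.08·1063.88889 = 138.71111.
Competitive Q* = 1222.34043, so ΔQ = 158.45154; wedge = 153.60556 − 138.71111 = 14.89445.
The triangle = ½ × 158.45154 × 14.89445 = 1180.02.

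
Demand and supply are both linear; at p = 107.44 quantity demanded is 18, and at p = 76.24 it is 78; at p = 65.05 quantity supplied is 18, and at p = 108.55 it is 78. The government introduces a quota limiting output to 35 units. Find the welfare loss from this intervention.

180.92

Demand slope = (76.24 − 107.44)/(78 − 18) = −0.52, so p = 116.8 − 0.52q.
Supply slope = (108.55 − 65.05)/(78 − 18) = 0.725, so p = 52 + 0.725q.
Competitive equilibrium: 116.8 − 0.52q = 52 + 0.725q → q* = 52.0482, p* = 89.7349.
At q = 35: demand price = 116.8 − 0.52·35 = 98.6; supply price = 52 + 0.725·35 = 77.375.
Δq = 52.0482 − 35 = 17.0482; wedge = 98.6 − 77.375 = 21.225.
Welfare loss = ½ × 17.0482 × 21.225 = 180.92.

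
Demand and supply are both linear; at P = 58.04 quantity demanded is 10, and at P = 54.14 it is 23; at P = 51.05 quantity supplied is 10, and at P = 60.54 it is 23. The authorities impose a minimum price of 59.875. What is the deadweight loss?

85.74

Demand slope = (54.14 − 58.04)/(23 − 10) = −0.3, so P = 61.04 − 0.3Q.
Supply slope = (60.54 − 51.05)/(23 − 10) = 0.73, so P = 43.75 + 0.73Q.
Competitive equilibrium: 61.04 − 0.3Q = 43.75 + 0.73Q → Q* = 16.7864, P* = 56.0041.
At the floor P = 59.875, quantity demanded = (61.04 − 59.875)/0.3 = 3.8833.
Sellers' marginal cost at Q' = 3.8833: 43.75 + 0.73·3.8833 = 46.5848.
ΔQ = 16.7864 − 3.8833 = 12.9031; wedge = 59.875 − 46.5848 = 13.2902.
Deadweight loss = ½ × 12.9031 × 13.2902 = 85.74.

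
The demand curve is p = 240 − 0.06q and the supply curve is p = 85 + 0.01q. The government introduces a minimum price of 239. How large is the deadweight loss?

169033.53

Competitive equilibrium: 240 − 0.06q = 85 + 0.01q → q* = 2214.28571, p* = 107.14286.
At the floor p = 239, quantity demanded = (240 − 239)/0.06 = 16.66667.
Sellers' marginal cost at q' = 16.66667: 85 + 0.01·16.66667 = 85.16667.
Δq = 2214.28571 − 16.66667 = 2197.61904; wedge = 239 − 85.16667 = 153.83333.
The triangle = ½ × 2197.61904 × 153.83333 = 169033.53.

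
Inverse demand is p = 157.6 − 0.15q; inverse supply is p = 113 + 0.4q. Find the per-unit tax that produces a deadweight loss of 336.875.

19.25

Competitive equilibrium: 157.6 − 0.15q = 113 + 0.4q → q* = 81.0909, p* = 145.4364.
A tax t gives Δq = t/0.55 and wedge t, so DWL = t²/1.1.
t²/1.1 = 336.875 → t² = 370.5625 → t = 19.25.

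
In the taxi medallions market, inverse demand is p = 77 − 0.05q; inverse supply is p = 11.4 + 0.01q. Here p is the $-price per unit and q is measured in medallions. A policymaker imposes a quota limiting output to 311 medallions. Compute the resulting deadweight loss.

Competitive equilibrium: 77 − 0.05q = 11.4 + 0.01q → q* = 1093.3333, p* = 22.3333.
At q = 311: demand price = 77 − 0.05·311 = 61.45; supply price = 11.4 + 0.01·311 = 14.51.
Δq = 1093.3333 − 311 = 782.3333; wedge = 61.45 − 14.51 = 46.94.
DWL = ½ × 782.3333 × 46.94 = $18361.36.

$18361.36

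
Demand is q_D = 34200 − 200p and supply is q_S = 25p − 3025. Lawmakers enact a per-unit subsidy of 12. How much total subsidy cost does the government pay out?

In inverse form: demand p = 171 − 0.005q, supply p = 121 + 0.04q.
Competitive equilibrium: 171 − 0.005q = 121 + 0.04q → q* = 1111.1111, p* = 165.4444.
The subsidy lowers effective supply by 12: p = 109 + 0.04q.
New quantity: 171 − 0.005q = 109 + 0.04q → q' = 1377.7778.
Total subsidy cost = 12 × 1377.7778 = 16533.33.

16533.33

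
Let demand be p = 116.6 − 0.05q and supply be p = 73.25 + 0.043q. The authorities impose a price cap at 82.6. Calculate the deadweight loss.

Competitive equilibrium: 116.6 − 0.05q = 73.25 + 0.043q → q* = 466.129, p* = 93.2935.
At the ceiling p = 82.6, quantity supplied = (82.6 − 73.25)/0.043 = 217.4419.
Willingness to pay at q' = 217.4419: 116.6 − 0.05·217.4419 = 105.7279.
Δq = 466.129 − 217.4419 = 248.6871; wedge = 105.7279 − 82.6 = 23.1279.
DWL = ½ × 248.6871 × 23.1279 = 2875.81.

2875.81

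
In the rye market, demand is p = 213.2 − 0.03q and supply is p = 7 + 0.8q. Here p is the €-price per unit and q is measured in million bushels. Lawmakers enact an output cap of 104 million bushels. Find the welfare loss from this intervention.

€8657.36 million

Competitive equilibrium: 213.2 − 0.03q = 7 + 0.8q → q* = 248.4337, p* = 205.747.
At q = 104: demand price = 213.2 − 0.03·104 = 210.08; supply price = 7 + 0.8·104 = 90.2.
Δq = 248.4337 − 104 = 144.4337; wedge = 210.08 − 90.2 = 119.88.
Deadweight loss = ½ × 144.4337 × 119.88 = €8657.36 million.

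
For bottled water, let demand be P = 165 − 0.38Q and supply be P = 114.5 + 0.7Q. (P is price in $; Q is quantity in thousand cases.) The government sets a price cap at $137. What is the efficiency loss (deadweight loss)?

Competitive equilibrium: 165 − 0.38Q = 114.5 + 0.7Q → Q* = 46.7593, P* = 147.2315.
At the ceiling P = 137, quantity supplied = (137 − 114.5)/0.7 = 32.1429.
Willingness to pay at Q' = 32.1429: 165 − 0.38·32.1429 = 152.7857.
ΔQ = 46.7593 − 32.1429 = 14.6164; wedge = 152.7857 − 137 = 15.7857.
The triangle = ½ × 14.6164 × 15.7857 = $115.37 thousand.

$115.37 thousand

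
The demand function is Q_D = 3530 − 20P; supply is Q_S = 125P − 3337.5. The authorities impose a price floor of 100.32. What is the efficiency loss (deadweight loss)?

In inverse form: demand P = 176.5 − 0.05Q, supply P = 26.7 + 0.008Q.
Competitive equilibrium: 176.5 − 0.05Q = 26.7 + 0.008Q → Q* = 2582.7586, P* = 47.3621.
At the floor P = 100.32, quantity demanded = (176.5 − 100.32)/0.05 = 1523.6.
Sellers' marginal cost at Q' = 1523.6: 26.7 + 0.008·1523.6 = 38.8888.
ΔQ = 2582.7586 − 1523.6 = 1059.1586; wedge = 100.32 − 38.8888 = 61.4312.
DWL = ½ × 1059.1586 × 61.4312 = 32532.69.

32532.69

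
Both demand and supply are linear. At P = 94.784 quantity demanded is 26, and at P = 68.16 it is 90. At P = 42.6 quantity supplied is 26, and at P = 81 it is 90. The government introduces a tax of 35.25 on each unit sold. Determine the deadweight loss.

Demand slope = (68.16 − 94.784)/(90 − 26) = −0.416, so P = 105.6 − 0.416Q.
Supply slope = (81 − 42.6)/(90 − 26) = 0.6, so P = 27 + 0.6Q.
Competitive equilibrium: 105.6 − 0.416Q = 27 + 0.6Q → Q* = 77.3622, P* = 73.4173.
With the tax, the buyer price exceeds the seller price by 35.25: (105.6 − 0.416Q) − (27 + 0.6Q) = 35.25 → Q' = 42.6673.
ΔQ = 77.3622 − 42.6673 = 34.6949; the wedge equals the tax, 35.25.
DWL = ½ × 34.6949 × 35.25 = 611.50.

611.50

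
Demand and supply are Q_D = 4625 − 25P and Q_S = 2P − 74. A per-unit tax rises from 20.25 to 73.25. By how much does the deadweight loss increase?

4588.43

In inverse form: demand P = 185 − 0.04Q, supply P = 37 + 0.5Q.
Competitive equilibrium: 185 − 0.04Q = 37 + 0.5Q → Q* = 274.0741, P* = 174.037.
For a per-unit tax t: ΔQ = t/0.54, so DWL = ½·t·(t/0.54) = t²/1.08.
At t = 20.25: DWL = 379.688. At t = 73.25: DWL = 4968.113.
Increase = 4968.113 − 379.688 = 4588.43.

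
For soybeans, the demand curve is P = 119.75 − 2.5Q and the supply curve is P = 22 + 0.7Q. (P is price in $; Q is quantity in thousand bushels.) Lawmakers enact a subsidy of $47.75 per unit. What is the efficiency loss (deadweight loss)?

Competitive equilibrium: 119.75 − 2.5Q = 22 + 0.7Q → Q* = 30.5469, P* = 43.3828.
The subsidy lowers effective supply by 47.75: P = 0.7Q − 25.75.
New quantity: 119.75 − 2.5Q = 0.7Q − 25.75 → Q' = 45.4688.
Overproduction ΔQ = 45.4688 − 30.5469 = 14.9219; wedge = subsidy = 47.75.
Welfare loss = ½ × 14.9219 × 47.75 = $356.26 thousand.

$356.26 thousand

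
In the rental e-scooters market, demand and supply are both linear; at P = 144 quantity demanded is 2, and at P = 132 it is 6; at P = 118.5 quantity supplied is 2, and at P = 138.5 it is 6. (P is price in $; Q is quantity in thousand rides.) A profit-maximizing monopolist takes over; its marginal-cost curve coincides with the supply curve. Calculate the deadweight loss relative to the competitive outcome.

Demand slope = (132 − 144)/(6 − 2) = −3, so P = 150 − 3Q.
Supply slope = (138.5 − 118.5)/(6 − 2) = 5, so P = 108.5 + 5Q.
Competitive equilibrium: 150 − 3Q = 108.5 + 5Q → Q* = 5.1875, P* = 134.4375.
Marginal revenue: MR = 150 − 6Q. Set MR = MC: 150 − 6Q = 108.5 + 5Q → Q_m = 3.7727.
Price P_m = 150 − 3·3.7727 = 138.6819; MC(Q_m) = 108.5 + 5·3.7727 = 127.3635.
Competitive Q* = 5.1875, so ΔQ = 1.4148; wedge = 138.6819 − 127.3635 = 11.3184.
Welfare loss = ½ × 1.4148 × 11.3184 = $8.01 thousand.

$8.01 thousand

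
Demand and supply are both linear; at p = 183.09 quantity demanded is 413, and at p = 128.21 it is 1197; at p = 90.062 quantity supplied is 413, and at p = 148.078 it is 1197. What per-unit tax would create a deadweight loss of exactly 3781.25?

Demand slope = (128.21 − 183.09)/(1197 − 413) = −0.07, so p = 212 − 0.07q.
Supply slope = (148.078 − 90.062)/(1197 − 413) = 0.074, so p = 59.5 + 0.074q.
Competitive equilibrium: 212 − 0.07q = 59.5 + 0.074q → q* = 1059.0278, p* = 137.8681.
A tax t gives Δq = t/0.144 and wedge t, so DWL = t²/0.288.
t²/0.288 = 3781.25 → t² = 1089 → t = 33.

33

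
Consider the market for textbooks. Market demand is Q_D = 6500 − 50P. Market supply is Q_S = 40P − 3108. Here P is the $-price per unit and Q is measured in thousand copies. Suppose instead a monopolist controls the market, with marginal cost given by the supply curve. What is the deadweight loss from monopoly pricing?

In inverse form: demand P = 130 − 0.02Q, supply P = 77.7 + 0.025Q.
Competitive equilibrium: 130 − 0.02Q = 77.7 + 0.025Q → Q* = 1162.2222, P* = 106.7556.
Marginal revenue: MR = 130 − 0.04Q. Set MR = MC: 130 − 0.04Q = 77.7 + 0.025Q → Q_m = 804.6154.
Price P_m = 130 − 0.02·804.6154 = 113.9077; MC(Q_m) = 77.7 + 0.025·804.6154 = 97.8154.
Competitive Q* = 1162.2222, so ΔQ = 357.6068; wedge = 113.9077 − 97.8154 = 16.0923.
Deadweight loss = ½ × 357.6068 × 16.0923 = $2877.36 thousand.

$2877.36 thousand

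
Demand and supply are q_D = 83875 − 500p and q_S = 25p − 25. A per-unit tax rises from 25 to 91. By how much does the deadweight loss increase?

In inverse form: demand p = 167.75 − 0.002q, supply p = 1 + 0.04q.
Competitive equilibrium: 167.75 − 0.002q = 1 + 0.04q → q* = 3970.2381, p* = 159.8095.
For a per-unit tax t: Δq = t/0.042, so DWL = ½·t·(t/0.042) = t²/0.084.
At t = 25: DWL = 7440.476. At t = 91: DWL = 98583.333.
Increase = 98583.333 − 7440.476 = 91142.86.

91142.86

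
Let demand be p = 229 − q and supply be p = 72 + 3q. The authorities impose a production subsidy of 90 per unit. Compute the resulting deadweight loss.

Competitive equilibrium: 229 − q = 72 + 3q → q* = 39.25, p* = 189.75.
The subsidy lowers effective supply by 90: p = 3q − 18.
New quantity: 229 − q = 3q − 18 → q' = 61.75.
Overproduction Δq = 61.75 − 39.25 = 22.5; wedge = subsidy = 90.
Deadweight loss = ½ × 22.5 × 90 = 1012.50.

1012.50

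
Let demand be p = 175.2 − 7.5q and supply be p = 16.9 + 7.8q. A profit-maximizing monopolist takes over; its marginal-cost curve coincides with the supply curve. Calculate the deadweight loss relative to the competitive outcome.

Competitive equilibrium: 175.2 − 7.5q = 16.9 + 7.8q → q* = 10.3464, p* = 97.602.
Marginal revenue: MR = 175.2 − 15q. Set MR = MC: 175.2 − 15q = 16.9 + 7.8q → q_m = 6.943.
Price p_m = 175.2 − 7.5·6.943 = 123.1275; MC(q_m) = 16.9 + 7.8·6.943 = 71.0554.
Competitive q* = 10.3464, so Δq = 3.4034; wedge = 123.1275 − 71.0554 = 52.0721.
The triangle = ½ × 3.4034 × 52.0721 = 88.61.

88.61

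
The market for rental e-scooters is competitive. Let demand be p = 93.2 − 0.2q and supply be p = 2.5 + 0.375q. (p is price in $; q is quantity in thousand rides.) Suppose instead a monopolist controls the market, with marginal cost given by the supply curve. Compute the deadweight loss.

$476.40 thousand

Competitive equilibrium: 93.2 − 0.2q = 2.5 + 0.375q → q* = 157.7391, p* = 61.6522.
Marginal revenue: MR = 93.2 − 0.4q. Set MR = MC: 93.2 − 0.4q = 2.5 + 0.375q → q_m = 117.0323.
Price p_m = 93.2 − 0.2·117.0323 = 69.7935; MC(q_m) = 2.5 + 0.375·117.0323 = 46.3871.
Competitive q* = 157.7391, so Δq = 40.7068; wedge = 69.7935 − 46.3871 = 23.4064.
The triangle = ½ × 40.7068 × 23.4064 = $476.40 thousand.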